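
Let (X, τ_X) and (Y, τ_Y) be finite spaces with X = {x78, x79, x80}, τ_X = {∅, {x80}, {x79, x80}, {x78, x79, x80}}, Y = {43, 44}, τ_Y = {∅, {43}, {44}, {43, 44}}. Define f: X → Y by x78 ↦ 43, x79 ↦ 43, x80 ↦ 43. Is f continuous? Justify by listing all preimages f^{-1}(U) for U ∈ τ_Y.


f IS continuous.

Compute f^{-1}(U) for each U ∈ τ_Y:
  U = ∅: f^{-1}(U) = ∅ ∈ τ_X ✓.
  U = {43}: f^{-1}(U) = {x78, x79, x80} ∈ τ_X ✓.
  U = {44}: f^{-1}(U) = ∅ ∈ τ_X ✓.
  U = {43, 44}: f^{-1}(U) = {x78, x79, x80} ∈ τ_X ✓.
Every preimage lies in τ_X, so f IS continuous.


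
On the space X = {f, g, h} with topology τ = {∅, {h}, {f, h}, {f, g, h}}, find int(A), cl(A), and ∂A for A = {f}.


int(A) = ∅, cl(A) = {f, g}, ∂A = {f, g}.

Closed sets in (X, τ) are complements of opens:
  closed(X, τ) = {∅, {g}, {f, g}, {f, g, h}}.
int(A) = ⋃ {U ∈ τ : U ⊆ A}. Opens contained in A: ∅.
Taking the union of these: int(A) = ∅.
cl(A) = ⋂ {C closed : A ⊆ C}. Closed sets containing A: {f, g}, {f, g, h}.
Intersecting these: cl(A) = {f, g}.
∂A = cl(A) ∖ int(A) = {f, g} ∖ ∅ = {f, g}.


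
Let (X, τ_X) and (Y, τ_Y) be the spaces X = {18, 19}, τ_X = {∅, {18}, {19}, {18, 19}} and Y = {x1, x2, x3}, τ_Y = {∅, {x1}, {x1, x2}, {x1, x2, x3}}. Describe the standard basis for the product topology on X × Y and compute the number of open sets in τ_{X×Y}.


Basis B = {∅ × ∅, {18} × {x1}, {19} × {x1}, {18} × {x1, x2}, {18, 19} × {x1}, {19} × {x1, x2}, {18} × {x1, x2, x3}, {19} × {x1, x2, x3}, {18, 19} × {x1, x2}, {18, 19} × {x1, x2, x3}}; |τ_{X×Y}| = 16.

Enumerate products U × V with U ∈ τ_X, V ∈ τ_Y (deduplicated):
  ∅ × ∅ = {} (∅)
  {18} × {x1} = {(18,x1)}
  {19} × {x1} = {(19,x1)}
  {18} × {x1, x2} = {(18,x1), (18,x2)}
  {18, 19} × {x1} = {(18,x1), (19,x1)}
  {19} × {x1, x2} = {(19,x1), (19,x2)}
  {18} × {x1, x2, x3} = {(18,x1), (18,x2), (18,x3)}
  {19} × {x1, x2, x3} = {(19,x1), (19,x2), (19,x3)}
  {18, 19} × {x1, x2} = {(18,x1), (18,x2), (19,x1), (19,x2)}
  {18, 19} × {x1, x2, x3} = {(18,x1), (18,x2), (18,x3), (19,x1), (19,x2), (19,x3)}
These 10 distinct sets form the basis B.
Close under arbitrary unions to get τ_{X×Y}; counting gives |τ_{X×Y}| = 16.


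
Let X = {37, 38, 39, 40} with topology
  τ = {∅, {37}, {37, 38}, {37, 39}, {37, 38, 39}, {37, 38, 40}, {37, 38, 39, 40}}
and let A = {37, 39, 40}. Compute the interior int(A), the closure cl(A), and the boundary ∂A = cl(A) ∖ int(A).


int(A) = {37, 39}, cl(A) = {37, 38, 39, 40}, ∂A = {38, 40}.

Closed sets in (X, τ) are complements of opens:
  closed(X, τ) = {∅, {39}, {40}, {38, 40}, {39, 40}, {38, 39, 40}, {37, 38, 39, 40}}.
int(A) = ⋃ {U ∈ τ : U ⊆ A}. Opens contained in A: ∅, {37}, {37, 39}.
Taking the union of these: int(A) = {37, 39}.
cl(A) = ⋂ {C closed : A ⊆ C}. Closed sets containing A: {37, 38, 39, 40}.
Intersecting these: cl(A) = {37, 38, 39, 40}.
∂A = cl(A) ∖ int(A) = {37, 38, 39, 40} ∖ {37, 39} = {38, 40}.


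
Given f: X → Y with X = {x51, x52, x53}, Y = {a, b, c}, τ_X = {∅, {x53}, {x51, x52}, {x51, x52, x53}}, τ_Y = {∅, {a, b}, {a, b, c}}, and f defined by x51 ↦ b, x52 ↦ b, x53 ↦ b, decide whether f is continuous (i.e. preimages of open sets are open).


f IS continuous.

Compute f^{-1}(U) for each U ∈ τ_Y:
  U = ∅: f^{-1}(U) = ∅ ∈ τ_X ✓.
  U = {a, b}: f^{-1}(U) = {x51, x52, x53} ∈ τ_X ✓.
  U = {a, b, c}: f^{-1}(U) = {x51, x52, x53} ∈ τ_X ✓.
Every preimage lies in τ_X, so f IS continuous.


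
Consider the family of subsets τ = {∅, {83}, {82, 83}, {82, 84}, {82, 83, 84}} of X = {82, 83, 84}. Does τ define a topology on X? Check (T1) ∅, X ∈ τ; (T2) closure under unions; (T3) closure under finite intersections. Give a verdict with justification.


τ is NOT a topology on X.

Axiom (T1): ∅ ∈ τ? Yes; X ∈ τ? Yes.
Axiom (T2/T3): check pairwise unions and intersections of members of τ.
Counterexample for (T3): {82, 83} ∩ {82, 84} = {82} ∉ τ. Therefore τ is NOT a topology.


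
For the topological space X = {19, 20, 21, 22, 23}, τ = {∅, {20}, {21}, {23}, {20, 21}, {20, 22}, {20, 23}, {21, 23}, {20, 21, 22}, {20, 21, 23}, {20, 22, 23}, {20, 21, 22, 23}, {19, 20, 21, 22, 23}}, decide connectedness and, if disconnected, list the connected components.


(X, τ) is connected.

Find clopen sets (U ∈ τ with X ∖ U ∈ τ):
  U = ∅, X ∖ U = {19, 20, 21, 22, 23} — both open, so U is clopen.
  U = {19, 20, 21, 22, 23}, X ∖ U = ∅ — both open, so U is clopen.
Only trivial clopens (∅ and X) exist, so (X, τ) is connected.
Compute connected components by grouping points that agree on all clopens:
  component: {19, 20, 21, 22, 23}


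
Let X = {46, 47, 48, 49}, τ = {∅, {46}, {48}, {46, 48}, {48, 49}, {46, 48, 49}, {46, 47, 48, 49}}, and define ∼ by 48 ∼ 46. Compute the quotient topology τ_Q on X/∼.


X/∼ = {[46=48], [47], [49]}; |τ_Q| = 4.

Equivalence classes: [46=48], [47], [49].
Quotient map π: X → X/∼ sends 46 ↦ [46=48], 47 ↦ [47], 48 ↦ [46=48], 49 ↦ [49].
For each subset V ⊆ X/∼, compute π^{-1}(V) ⊆ X and check whether π^{-1}(V) ∈ τ. V is open in τ_Q iff π^{-1}(V) ∈ τ.
  V = {}: π^{-1}(V) = ∅ ∈ τ ✓.
  V = {[46=48]}: π^{-1}(V) = {46, 48} ∈ τ ✓.
  V = {[47]}: π^{-1}(V) = {47} ∉ τ ✗.
  V = {[46=48], [47]}: π^{-1}(V) = {46, 47, 48} ∉ τ ✗.
  V = {[49]}: π^{-1}(V) = {49} ∉ τ ✗.
  V = {[46=48], [49]}: π^{-1}(V) = {46, 48, 49} ∈ τ ✓.
  V = {[47], [49]}: π^{-1}(V) = {47, 49} ∉ τ ✗.
  V = {[46=48], [47], [49]}: π^{-1}(V) = {46, 47, 48, 49} ∈ τ ✓.
Open sets in the quotient: τ_Q = {{}, {[46=48]}, {[46=48], [49]}, {[46=48], [47], [49]}} (4 elements).


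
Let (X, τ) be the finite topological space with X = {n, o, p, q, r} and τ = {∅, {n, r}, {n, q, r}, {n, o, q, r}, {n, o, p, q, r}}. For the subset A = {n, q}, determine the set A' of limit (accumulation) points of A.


A' = {o, p, q, r}

For each x ∈ X, list the open sets U ∈ τ with x ∈ U, then check whether U ∩ (A ∖ {x}) ≠ ∅ for every such U.
  x = n: open {n, r} ∋ x has {n, r} ∩ (A ∖ {n}) = ∅, so x is NOT a limit point.
  x = o: opens ∋ x are {n, o, q, r}, {n, o, p, q, r}; each meets A ∖ {o}, so x IS a limit point.
  x = p: opens ∋ x are {n, o, p, q, r}; each meets A ∖ {p}, so x IS a limit point.
  x = q: opens ∋ x are {n, q, r}, {n, o, q, r}, {n, o, p, q, r}; each meets A ∖ {q}, so x IS a limit point.
  x = r: opens ∋ x are {n, r}, {n, q, r}, {n, o, q, r}, {n, o, p, q, r}; each meets A ∖ {r}, so x IS a limit point.
Collecting: A' = {o, p, q, r}.


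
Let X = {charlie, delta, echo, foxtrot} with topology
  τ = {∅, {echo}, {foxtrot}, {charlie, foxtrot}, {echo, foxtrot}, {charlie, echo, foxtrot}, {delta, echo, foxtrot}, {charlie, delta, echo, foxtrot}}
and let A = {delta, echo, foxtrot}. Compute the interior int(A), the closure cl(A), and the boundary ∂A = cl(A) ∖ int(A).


int(A) = {delta, echo, foxtrot}, cl(A) = {charlie, delta, echo, foxtrot}, ∂A = {charlie}.

Closed sets in (X, τ) are complements of opens:
  closed(X, τ) = {∅, {charlie}, {delta}, {charlie, delta}, {delta, echo}, {charlie, delta, echo}, {charlie, delta, foxtrot}, {charlie, delta, echo, foxtrot}}.
int(A) = ⋃ {U ∈ τ : U ⊆ A}. Opens contained in A: ∅, {echo}, {foxtrot}, {echo, foxtrot}, {delta, echo, foxtrot}.
Taking the union of these: int(A) = {delta, echo, foxtrot}.
cl(A) = ⋂ {C closed : A ⊆ C}. Closed sets containing A: {charlie, delta, echo, foxtrot}.
Intersecting these: cl(A) = {charlie, delta, echo, foxtrot}.
∂A = cl(A) ∖ int(A) = {charlie, delta, echo, foxtrot} ∖ {delta, echo, foxtrot} = {charlie}.


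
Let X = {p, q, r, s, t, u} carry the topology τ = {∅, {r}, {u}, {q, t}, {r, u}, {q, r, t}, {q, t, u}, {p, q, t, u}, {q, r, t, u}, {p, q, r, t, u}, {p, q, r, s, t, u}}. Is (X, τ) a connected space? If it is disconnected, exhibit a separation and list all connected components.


(X, τ) is connected.

Find clopen sets (U ∈ τ with X ∖ U ∈ τ):
  U = ∅, X ∖ U = {p, q, r, s, t, u} — both open, so U is clopen.
  U = {p, q, r, s, t, u}, X ∖ U = ∅ — both open, so U is clopen.
Only trivial clopens (∅ and X) exist, so (X, τ) is connected.
Compute connected components by grouping points that agree on all clopens:
  component: {p, q, r, s, t, u}


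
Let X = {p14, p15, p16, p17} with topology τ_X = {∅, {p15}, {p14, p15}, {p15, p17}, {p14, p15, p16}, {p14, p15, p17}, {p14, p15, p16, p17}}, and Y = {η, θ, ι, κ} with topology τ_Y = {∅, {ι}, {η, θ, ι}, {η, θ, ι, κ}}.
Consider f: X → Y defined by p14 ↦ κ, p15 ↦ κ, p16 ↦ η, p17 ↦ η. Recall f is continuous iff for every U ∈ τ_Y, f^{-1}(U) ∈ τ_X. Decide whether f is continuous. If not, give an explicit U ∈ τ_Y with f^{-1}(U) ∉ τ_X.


f is NOT continuous.

Compute f^{-1}(U) for each U ∈ τ_Y:
  U = ∅: f^{-1}(U) = ∅ ∈ τ_X ✓.
  U = {ι}: f^{-1}(U) = ∅ ∈ τ_X ✓.
  U = {η, θ, ι}: f^{-1}(U) = {p16, p17} ∉ τ_X ✗.
  U = {η, θ, ι, κ}: f^{-1}(U) = {p14, p15, p16, p17} ∈ τ_X ✓.
Found U = {η, θ, ι} with f^{-1}(U) = {p16, p17} not in τ_X. Therefore f is NOT continuous.


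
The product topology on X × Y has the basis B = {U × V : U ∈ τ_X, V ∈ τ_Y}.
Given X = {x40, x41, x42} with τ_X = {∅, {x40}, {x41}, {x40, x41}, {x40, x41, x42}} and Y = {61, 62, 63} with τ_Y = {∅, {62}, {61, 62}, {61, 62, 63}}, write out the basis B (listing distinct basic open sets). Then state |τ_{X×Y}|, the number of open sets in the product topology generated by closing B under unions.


Basis B = {∅ × ∅, {x40} × {62}, {x41} × {62}, {x40} × {61, 62}, {x40, x41} × {62}, {x41} × {61, 62}, {x40} × {61, 62, 63}, {x40, x41, x42} × {62}, {x41} × {61, 62, 63}, {x40, x41} × {61, 62}, {x40, x41} × {61, 62, 63}, {x40, x41, x42} × {61, 62}, {x40, x41, x42} × {61, 62, 63}}; |τ_{X×Y}| = 30.

Enumerate products U × V with U ∈ τ_X, V ∈ τ_Y (deduplicated):
  ∅ × ∅ = {} (∅)
  {x40} × {62} = {(x40,62)}
  {x41} × {62} = {(x41,62)}
  {x40} × {61, 62} = {(x40,61), (x40,62)}
  {x40, x41} × {62} = {(x40,62), (x41,62)}
  {x41} × {61, 62} = {(x41,61), (x41,62)}
  {x40} × {61, 62, 63} = {(x40,61), (x40,62), (x40,63)}
  {x40, x41, x42} × {62} = {(x40,62), (x41,62), (x42,62)}
  {x41} × {61, 62, 63} = {(x41,61), (x41,62), (x41,63)}
  {x40, x41} × {61, 62} = {(x40,61), (x40,62), (x41,61), (x41,62)}
  {x40, x41} × {61, 62, 63} = {(x40,61), (x40,62), (x40,63), (x41,61), (x41,62), (x41,63)}
  {x40, x41, x42} × {61, 62} = {(x40,61), (x40,62), (x41,61), (x41,62), (x42,61), (x42,62)}
  {x40, x41, x42} × {61, 62, 63} = {(x40,61), (x40,62), (x40,63), (x41,61), (x41,62), (x41,63), (x42,61), (x42,62), (x42,63)}
These 13 distinct sets form the basis B.
Close under arbitrary unions to get τ_{X×Y}; counting gives |τ_{X×Y}| = 30.


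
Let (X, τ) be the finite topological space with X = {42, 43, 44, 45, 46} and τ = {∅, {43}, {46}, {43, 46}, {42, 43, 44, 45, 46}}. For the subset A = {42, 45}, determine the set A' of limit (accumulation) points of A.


A' = {42, 44, 45}

For each x ∈ X, list the open sets U ∈ τ with x ∈ U, then check whether U ∩ (A ∖ {x}) ≠ ∅ for every such U.
  x = 42: opens ∋ x are {42, 43, 44, 45, 46}; each meets A ∖ {42}, so x IS a limit point.
  x = 43: open {43} ∋ x has {43} ∩ (A ∖ {43}) = ∅, so x is NOT a limit point.
  x = 44: opens ∋ x are {42, 43, 44, 45, 46}; each meets A ∖ {44}, so x IS a limit point.
  x = 45: opens ∋ x are {42, 43, 44, 45, 46}; each meets A ∖ {45}, so x IS a limit point.
  x = 46: open {46} ∋ x has {46} ∩ (A ∖ {46}) = ∅, so x is NOT a limit point.
Collecting: A' = {42, 44, 45}.


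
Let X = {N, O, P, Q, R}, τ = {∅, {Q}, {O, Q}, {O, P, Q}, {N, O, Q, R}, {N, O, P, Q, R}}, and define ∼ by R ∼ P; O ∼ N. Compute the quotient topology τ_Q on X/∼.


X/∼ = {[N=O], [P=R], [Q]}; |τ_Q| = 3.

Equivalence classes: [N=O], [P=R], [Q].
Quotient map π: X → X/∼ sends N ↦ [N=O], O ↦ [N=O], P ↦ [P=R], Q ↦ [Q], R ↦ [P=R].
For each subset V ⊆ X/∼, compute π^{-1}(V) ⊆ X and check whether π^{-1}(V) ∈ τ. V is open in τ_Q iff π^{-1}(V) ∈ τ.
  V = {}: π^{-1}(V) = ∅ ∈ τ ✓.
  V = {[N=O]}: π^{-1}(V) = {N, O} ∉ τ ✗.
  V = {[P=R]}: π^{-1}(V) = {P, R} ∉ τ ✗.
  V = {[N=O], [P=R]}: π^{-1}(V) = {N, O, P, R} ∉ τ ✗.
  V = {[Q]}: π^{-1}(V) = {Q} ∈ τ ✓.
  V = {[N=O], [Q]}: π^{-1}(V) = {N, O, Q} ∉ τ ✗.
  V = {[P=R], [Q]}: π^{-1}(V) = {P, Q, R} ∉ τ ✗.
  V = {[N=O], [P=R], [Q]}: π^{-1}(V) = {N, O, P, Q, R} ∈ τ ✓.
Open sets in the quotient: τ_Q = {{}, {[Q]}, {[N=O], [P=R], [Q]}} (3 elements).


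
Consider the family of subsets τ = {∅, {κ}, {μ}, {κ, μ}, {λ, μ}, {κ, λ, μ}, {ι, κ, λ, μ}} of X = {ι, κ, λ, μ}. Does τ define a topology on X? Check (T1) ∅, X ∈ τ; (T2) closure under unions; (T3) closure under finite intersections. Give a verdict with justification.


τ IS a topology on X.

Axiom (T1): ∅ ∈ τ? Yes; X ∈ τ? Yes.
Axiom (T2/T3): check pairwise unions and intersections of members of τ.
All pairwise intersections and unions checked — each lies in τ. Therefore τ satisfies (T1), (T2), (T3): it IS a topology on X.


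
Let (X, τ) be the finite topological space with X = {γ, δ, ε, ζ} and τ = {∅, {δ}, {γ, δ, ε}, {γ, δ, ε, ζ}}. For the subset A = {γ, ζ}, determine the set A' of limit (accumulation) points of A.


A' = {ε, ζ}

For each x ∈ X, list the open sets U ∈ τ with x ∈ U, then check whether U ∩ (A ∖ {x}) ≠ ∅ for every such U.
  x = γ: open {γ, δ, ε} ∋ x has {γ, δ, ε} ∩ (A ∖ {γ}) = ∅, so x is NOT a limit point.
  x = δ: open {δ} ∋ x has {δ} ∩ (A ∖ {δ}) = ∅, so x is NOT a limit point.
  x = ε: opens ∋ x are {γ, δ, ε}, {γ, δ, ε, ζ}; each meets A ∖ {ε}, so x IS a limit point.
  x = ζ: opens ∋ x are {γ, δ, ε, ζ}; each meets A ∖ {ζ}, so x IS a limit point.
Collecting: A' = {ε, ζ}.


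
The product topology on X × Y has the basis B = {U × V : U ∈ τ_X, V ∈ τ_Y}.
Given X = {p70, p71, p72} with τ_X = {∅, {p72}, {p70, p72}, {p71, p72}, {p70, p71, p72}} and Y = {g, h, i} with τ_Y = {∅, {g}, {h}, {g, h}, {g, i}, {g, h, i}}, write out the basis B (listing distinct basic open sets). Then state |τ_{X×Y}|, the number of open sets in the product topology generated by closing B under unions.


Basis B = {∅ × ∅, {p72} × {g}, {p72} × {h}, {p70, p72} × {g}, {p70, p72} × {h}, {p71, p72} × {g}, {p71, p72} × {h}, {p72} × {g, h}, {p72} × {g, i}, {p70, p71, p72} × {g}, {p70, p71, p72} × {h}, {p72} × {g, h, i}, {p70, p72} × {g, h}, {p70, p72} × {g, i}, {p71, p72} × {g, h}, {p71, p72} × {g, i}, {p70, p72} × {g, h, i}, {p70, p71, p72} × {g, h}, {p70, p71, p72} × {g, i}, {p71, p72} × {g, h, i}, {p70, p71, p72} × {g, h, i}}; |τ_{X×Y}| = 70.

Enumerate products U × V with U ∈ τ_X, V ∈ τ_Y (deduplicated):
  ∅ × ∅ = {} (∅)
  {p72} × {g} = {(p72,g)}
  {p72} × {h} = {(p72,h)}
  {p70, p72} × {g} = {(p70,g), (p72,g)}
  {p70, p72} × {h} = {(p70,h), (p72,h)}
  {p71, p72} × {g} = {(p71,g), (p72,g)}
  {p71, p72} × {h} = {(p71,h), (p72,h)}
  {p72} × {g, h} = {(p72,g), (p72,h)}
  {p72} × {g, i} = {(p72,g), (p72,i)}
  {p70, p71, p72} × {g} = {(p70,g), (p71,g), (p72,g)}
  {p70, p71, p72} × {h} = {(p70,h), (p71,h), (p72,h)}
  {p72} × {g, h, i} = {(p72,g), (p72,h), (p72,i)}
  {p70, p72} × {g, h} = {(p70,g), (p70,h), (p72,g), (p72,h)}
  {p70, p72} × {g, i} = {(p70,g), (p70,i), (p72,g), (p72,i)}
  {p71, p72} × {g, h} = {(p71,g), (p71,h), (p72,g), (p72,h)}
  {p71, p72} × {g, i} = {(p71,g), (p71,i), (p72,g), (p72,i)}
  {p70, p72} × {g, h, i} = {(p70,g), (p70,h), (p70,i), (p72,g), (p72,h), (p72,i)}
  {p70, p71, p72} × {g, h} = {(p70,g), (p70,h), (p71,g), (p71,h), (p72,g), (p72,h)}
  {p70, p71, p72} × {g, i} = {(p70,g), (p70,i), (p71,g), (p71,i), (p72,g), (p72,i)}
  {p71, p72} × {g, h, i} = {(p71,g), (p71,h), (p71,i), (p72,g), (p72,h), (p72,i)}
  {p70, p71, p72} × {g, h, i} = {(p70,g), (p70,h), (p70,i), (p71,g), (p71,h), (p71,i), (p72,g), (p72,h), (p72,i)}
These 21 distinct sets form the basis B.
Close under arbitrary unions to get τ_{X×Y}; counting gives |τ_{X×Y}| = 70.


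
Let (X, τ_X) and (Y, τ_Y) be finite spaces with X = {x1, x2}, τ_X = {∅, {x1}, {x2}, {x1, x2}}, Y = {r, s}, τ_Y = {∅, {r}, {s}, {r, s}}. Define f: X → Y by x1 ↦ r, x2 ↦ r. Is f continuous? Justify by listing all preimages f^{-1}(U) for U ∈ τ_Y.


f IS continuous.

Compute f^{-1}(U) for each U ∈ τ_Y:
  U = ∅: f^{-1}(U) = ∅ ∈ τ_X ✓.
  U = {r}: f^{-1}(U) = {x1, x2} ∈ τ_X ✓.
  U = {s}: f^{-1}(U) = ∅ ∈ τ_X ✓.
  U = {r, s}: f^{-1}(U) = {x1, x2} ∈ τ_X ✓.
Every preimage lies in τ_X, so f IS continuous.


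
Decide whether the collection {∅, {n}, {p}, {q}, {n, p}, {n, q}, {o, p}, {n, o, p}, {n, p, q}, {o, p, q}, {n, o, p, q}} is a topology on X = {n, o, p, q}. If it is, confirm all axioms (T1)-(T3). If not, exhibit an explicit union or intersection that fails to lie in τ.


τ is NOT a topology on X.

Axiom (T1): ∅ ∈ τ? Yes; X ∈ τ? Yes.
Axiom (T2/T3): check pairwise unions and intersections of members of τ.
Counterexample for (T2): {p} ∪ {q} = {p, q} ∉ τ. Therefore τ is NOT a topology.


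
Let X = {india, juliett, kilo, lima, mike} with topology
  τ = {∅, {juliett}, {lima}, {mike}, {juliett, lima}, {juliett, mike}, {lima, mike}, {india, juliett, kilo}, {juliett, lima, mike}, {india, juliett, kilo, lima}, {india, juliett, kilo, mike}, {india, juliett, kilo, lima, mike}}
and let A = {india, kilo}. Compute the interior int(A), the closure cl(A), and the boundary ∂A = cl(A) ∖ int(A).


int(A) = ∅, cl(A) = {india, kilo}, ∂A = {india, kilo}.

Closed sets in (X, τ) are complements of opens:
  closed(X, τ) = {∅, {lima}, {mike}, {india, kilo}, {lima, mike}, {india, juliett, kilo}, {india, kilo, lima}, {india, kilo, mike}, {india, juliett, kilo, lima}, {india, juliett, kilo, mike}, {india, kilo, lima, mike}, {india, juliett, kilo, lima, mike}}.
int(A) = ⋃ {U ∈ τ : U ⊆ A}. Opens contained in A: ∅.
Taking the union of these: int(A) = ∅.
cl(A) = ⋂ {C closed : A ⊆ C}. Closed sets containing A: {india, kilo}, {india, juliett, kilo}, {india, kilo, lima}, {india, kilo, mike}, {india, juliett, kilo, lima}, {india, juliett, kilo, mike}, {india, kilo, lima, mike}, {india, juliett, kilo, lima, mike}.
Intersecting these: cl(A) = {india, kilo}.
∂A = cl(A) ∖ int(A) = {india, kilo} ∖ ∅ = {india, kilo}.


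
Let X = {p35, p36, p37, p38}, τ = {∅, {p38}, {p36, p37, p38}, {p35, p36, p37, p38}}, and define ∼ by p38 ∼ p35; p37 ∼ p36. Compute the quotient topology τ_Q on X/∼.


X/∼ = {[p35=p38], [p36=p37]}; |τ_Q| = 2.

Equivalence classes: [p35=p38], [p36=p37].
Quotient map π: X → X/∼ sends p35 ↦ [p35=p38], p36 ↦ [p36=p37], p37 ↦ [p36=p37], p38 ↦ [p35=p38].
For each subset V ⊆ X/∼, compute π^{-1}(V) ⊆ X and check whether π^{-1}(V) ∈ τ. V is open in τ_Q iff π^{-1}(V) ∈ τ.
  V = {}: π^{-1}(V) = ∅ ∈ τ ✓.
  V = {[p35=p38]}: π^{-1}(V) = {p35, p38} ∉ τ ✗.
  V = {[p36=p37]}: π^{-1}(V) = {p36, p37} ∉ τ ✗.
  V = {[p35=p38], [p36=p37]}: π^{-1}(V) = {p35, p36, p37, p38} ∈ τ ✓.
Open sets in the quotient: τ_Q = {{}, {[p35=p38], [p36=p37]}} (2 elements).


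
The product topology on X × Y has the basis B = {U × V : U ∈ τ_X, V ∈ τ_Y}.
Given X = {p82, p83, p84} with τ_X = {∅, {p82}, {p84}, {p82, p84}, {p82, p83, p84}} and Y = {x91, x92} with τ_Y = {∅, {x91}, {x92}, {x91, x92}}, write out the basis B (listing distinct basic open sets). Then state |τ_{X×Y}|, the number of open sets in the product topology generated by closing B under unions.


Basis B = {∅ × ∅, {p82} × {x91}, {p82} × {x92}, {p84} × {x91}, {p84} × {x92}, {p82} × {x91, x92}, {p82, p84} × {x91}, {p82, p84} × {x92}, {p84} × {x91, x92}, {p82, p83, p84} × {x91}, {p82, p83, p84} × {x92}, {p82, p84} × {x91, x92}, {p82, p83, p84} × {x91, x92}}; |τ_{X×Y}| = 25.

Enumerate products U × V with U ∈ τ_X, V ∈ τ_Y (deduplicated):
  ∅ × ∅ = {} (∅)
  {p82} × {x91} = {(p82,x91)}
  {p82} × {x92} = {(p82,x92)}
  {p84} × {x91} = {(p84,x91)}
  {p84} × {x92} = {(p84,x92)}
  {p82} × {x91, x92} = {(p82,x91), (p82,x92)}
  {p82, p84} × {x91} = {(p82,x91), (p84,x91)}
  {p82, p84} × {x92} = {(p82,x92), (p84,x92)}
  {p84} × {x91, x92} = {(p84,x91), (p84,x92)}
  {p82, p83, p84} × {x91} = {(p82,x91), (p83,x91), (p84,x91)}
  {p82, p83, p84} × {x92} = {(p82,x92), (p83,x92), (p84,x92)}
  {p82, p84} × {x91, x92} = {(p82,x91), (p82,x92), (p84,x91), (p84,x92)}
  {p82, p83, p84} × {x91, x92} = {(p82,x91), (p82,x92), (p83,x91), (p83,x92), (p84,x91), (p84,x92)}
These 13 distinct sets form the basis B.
Close under arbitrary unions to get τ_{X×Y}; counting gives |τ_{X×Y}| = 25.


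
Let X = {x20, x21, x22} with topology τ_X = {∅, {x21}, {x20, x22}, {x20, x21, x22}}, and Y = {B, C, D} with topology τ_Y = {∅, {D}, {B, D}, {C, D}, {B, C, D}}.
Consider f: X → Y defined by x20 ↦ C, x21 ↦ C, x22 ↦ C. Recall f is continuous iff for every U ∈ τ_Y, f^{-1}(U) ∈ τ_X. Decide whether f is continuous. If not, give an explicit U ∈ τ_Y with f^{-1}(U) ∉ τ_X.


f IS continuous.

Compute f^{-1}(U) for each U ∈ τ_Y:
  U = ∅: f^{-1}(U) = ∅ ∈ τ_X ✓.
  U = {D}: f^{-1}(U) = ∅ ∈ τ_X ✓.
  U = {B, D}: f^{-1}(U) = ∅ ∈ τ_X ✓.
  U = {C, D}: f^{-1}(U) = {x20, x21, x22} ∈ τ_X ✓.
  U = {B, C, D}: f^{-1}(U) = {x20, x21, x22} ∈ τ_X ✓.
Every preimage lies in τ_X, so f IS continuous.


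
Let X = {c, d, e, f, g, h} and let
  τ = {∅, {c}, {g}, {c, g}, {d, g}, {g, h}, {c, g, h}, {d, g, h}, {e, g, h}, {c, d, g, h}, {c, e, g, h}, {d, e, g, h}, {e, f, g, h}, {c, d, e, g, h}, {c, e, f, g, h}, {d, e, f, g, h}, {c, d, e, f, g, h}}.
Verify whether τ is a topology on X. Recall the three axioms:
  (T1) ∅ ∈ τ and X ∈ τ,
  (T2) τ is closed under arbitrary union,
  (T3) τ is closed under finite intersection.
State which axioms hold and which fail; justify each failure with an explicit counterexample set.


τ is NOT a topology on X.

Axiom (T1): ∅ ∈ τ? Yes; X ∈ τ? Yes.
Axiom (T2/T3): check pairwise unions and intersections of members of τ.
Counterexample for (T2): {c} ∪ {d, g} = {c, d, g} ∉ τ. Therefore τ is NOT a topology.


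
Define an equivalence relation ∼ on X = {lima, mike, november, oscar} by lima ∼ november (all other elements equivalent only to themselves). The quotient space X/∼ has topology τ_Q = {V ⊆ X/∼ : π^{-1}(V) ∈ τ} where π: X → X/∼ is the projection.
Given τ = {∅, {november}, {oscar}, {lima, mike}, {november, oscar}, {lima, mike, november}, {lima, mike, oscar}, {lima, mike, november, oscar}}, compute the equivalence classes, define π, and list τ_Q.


X/∼ = {[lima=november], [mike], [oscar]}; |τ_Q| = 4.

Equivalence classes: [lima=november], [mike], [oscar].
Quotient map π: X → X/∼ sends lima ↦ [lima=november], mike ↦ [mike], november ↦ [lima=november], oscar ↦ [oscar].
For each subset V ⊆ X/∼, compute π^{-1}(V) ⊆ X and check whether π^{-1}(V) ∈ τ. V is open in τ_Q iff π^{-1}(V) ∈ τ.
  V = {}: π^{-1}(V) = ∅ ∈ τ ✓.
  V = {[lima=november]}: π^{-1}(V) = {lima, november} ∉ τ ✗.
  V = {[mike]}: π^{-1}(V) = {mike} ∉ τ ✗.
  V = {[lima=november], [mike]}: π^{-1}(V) = {lima, mike, november} ∈ τ ✓.
  V = {[oscar]}: π^{-1}(V) = {oscar} ∈ τ ✓.
  V = {[lima=november], [oscar]}: π^{-1}(V) = {lima, november, oscar} ∉ τ ✗.
  V = {[mike], [oscar]}: π^{-1}(V) = {mike, oscar} ∉ τ ✗.
  V = {[lima=november], [mike], [oscar]}: π^{-1}(V) = {lima, mike, november, oscar} ∈ τ ✓.
Open sets in the quotient: τ_Q = {{}, {[lima=november], [mike]}, {[oscar]}, {[lima=november], [mike], [oscar]}} (4 elements).


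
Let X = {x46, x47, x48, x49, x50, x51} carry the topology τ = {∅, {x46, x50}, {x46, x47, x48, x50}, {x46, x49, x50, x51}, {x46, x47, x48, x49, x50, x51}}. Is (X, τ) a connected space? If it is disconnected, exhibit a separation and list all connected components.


(X, τ) is connected.

Find clopen sets (U ∈ τ with X ∖ U ∈ τ):
  U = ∅, X ∖ U = {x46, x47, x48, x49, x50, x51} — both open, so U is clopen.
  U = {x46, x47, x48, x49, x50, x51}, X ∖ U = ∅ — both open, so U is clopen.
Only trivial clopens (∅ and X) exist, so (X, τ) is connected.
Compute connected components by grouping points that agree on all clopens:
  component: {x46, x47, x48, x49, x50, x51}


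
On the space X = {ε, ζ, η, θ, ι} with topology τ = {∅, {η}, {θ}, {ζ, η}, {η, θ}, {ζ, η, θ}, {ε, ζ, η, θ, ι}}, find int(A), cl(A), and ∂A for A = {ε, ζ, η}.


int(A) = {ζ, η}, cl(A) = {ε, ζ, η, ι}, ∂A = {ε, ι}.

Closed sets in (X, τ) are complements of opens:
  closed(X, τ) = {∅, {ε, ι}, {ε, ζ, ι}, {ε, θ, ι}, {ε, ζ, η, ι}, {ε, ζ, θ, ι}, {ε, ζ, η, θ, ι}}.
int(A) = ⋃ {U ∈ τ : U ⊆ A}. Opens contained in A: ∅, {η}, {ζ, η}.
Taking the union of these: int(A) = {ζ, η}.
cl(A) = ⋂ {C closed : A ⊆ C}. Closed sets containing A: {ε, ζ, η, ι}, {ε, ζ, η, θ, ι}.
Intersecting these: cl(A) = {ε, ζ, η, ι}.
∂A = cl(A) ∖ int(A) = {ε, ζ, η, ι} ∖ {ζ, η} = {ε, ι}.


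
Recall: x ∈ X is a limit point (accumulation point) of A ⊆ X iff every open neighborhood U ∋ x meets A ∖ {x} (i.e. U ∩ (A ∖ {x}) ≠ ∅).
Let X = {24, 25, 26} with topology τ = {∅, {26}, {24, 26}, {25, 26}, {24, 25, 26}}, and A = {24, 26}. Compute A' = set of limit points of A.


A' = {24, 25}

For each x ∈ X, list the open sets U ∈ τ with x ∈ U, then check whether U ∩ (A ∖ {x}) ≠ ∅ for every such U.
  x = 24: opens ∋ x are {24, 26}, {24, 25, 26}; each meets A ∖ {24}, so x IS a limit point.
  x = 25: opens ∋ x are {25, 26}, {24, 25, 26}; each meets A ∖ {25}, so x IS a limit point.
  x = 26: open {26} ∋ x has {26} ∩ (A ∖ {26}) = ∅, so x is NOT a limit point.
Collecting: A' = {24, 25}.


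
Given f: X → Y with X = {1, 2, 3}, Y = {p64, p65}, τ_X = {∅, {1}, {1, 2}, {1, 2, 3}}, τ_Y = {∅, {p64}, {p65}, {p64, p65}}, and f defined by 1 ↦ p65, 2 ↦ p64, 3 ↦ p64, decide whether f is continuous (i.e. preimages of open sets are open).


f is NOT continuous.

Compute f^{-1}(U) for each U ∈ τ_Y:
  U = ∅: f^{-1}(U) = ∅ ∈ τ_X ✓.
  U = {p64}: f^{-1}(U) = {2, 3} ∉ τ_X ✗.
  U = {p65}: f^{-1}(U) = {1} ∈ τ_X ✓.
  U = {p64, p65}: f^{-1}(U) = {1, 2, 3} ∈ τ_X ✓.
Found U = {p64} with f^{-1}(U) = {2, 3} not in τ_X. Therefore f is NOT continuous.


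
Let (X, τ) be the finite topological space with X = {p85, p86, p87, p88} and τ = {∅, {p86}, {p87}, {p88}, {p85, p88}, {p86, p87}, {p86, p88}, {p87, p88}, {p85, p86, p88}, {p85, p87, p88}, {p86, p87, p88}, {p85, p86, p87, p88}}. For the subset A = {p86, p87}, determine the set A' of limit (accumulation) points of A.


A' = ∅

For each x ∈ X, list the open sets U ∈ τ with x ∈ U, then check whether U ∩ (A ∖ {x}) ≠ ∅ for every such U.
  x = p85: open {p85, p88} ∋ x has {p85, p88} ∩ (A ∖ {p85}) = ∅, so x is NOT a limit point.
  x = p86: open {p86} ∋ x has {p86} ∩ (A ∖ {p86}) = ∅, so x is NOT a limit point.
  x = p87: open {p87} ∋ x has {p87} ∩ (A ∖ {p87}) = ∅, so x is NOT a limit point.
  x = p88: open {p88} ∋ x has {p88} ∩ (A ∖ {p88}) = ∅, so x is NOT a limit point.
Collecting: A' = ∅.


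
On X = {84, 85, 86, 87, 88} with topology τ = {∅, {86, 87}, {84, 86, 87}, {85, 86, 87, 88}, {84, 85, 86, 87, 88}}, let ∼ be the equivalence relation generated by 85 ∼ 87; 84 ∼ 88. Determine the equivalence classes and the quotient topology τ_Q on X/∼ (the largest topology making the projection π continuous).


X/∼ = {[84=88], [85=87], [86]}; |τ_Q| = 2.

Equivalence classes: [84=88], [85=87], [86].
Quotient map π: X → X/∼ sends 84 ↦ [84=88], 85 ↦ [85=87], 86 ↦ [86], 87 ↦ [85=87], 88 ↦ [84=88].
For each subset V ⊆ X/∼, compute π^{-1}(V) ⊆ X and check whether π^{-1}(V) ∈ τ. V is open in τ_Q iff π^{-1}(V) ∈ τ.
  V = {}: π^{-1}(V) = ∅ ∈ τ ✓.
  V = {[84=88]}: π^{-1}(V) = {84, 88} ∉ τ ✗.
  V = {[85=87]}: π^{-1}(V) = {85, 87} ∉ τ ✗.
  V = {[84=88], [85=87]}: π^{-1}(V) = {84, 85, 87, 88} ∉ τ ✗.
  V = {[86]}: π^{-1}(V) = {86} ∉ τ ✗.
  V = {[84=88], [86]}: π^{-1}(V) = {84, 86, 88} ∉ τ ✗.
  V = {[85=87], [86]}: π^{-1}(V) = {85, 86, 87} ∉ τ ✗.
  V = {[84=88], [85=87], [86]}: π^{-1}(V) = {84, 85, 86, 87, 88} ∈ τ ✓.
Open sets in the quotient: τ_Q = {{}, {[84=88], [85=87], [86]}} (2 elements).


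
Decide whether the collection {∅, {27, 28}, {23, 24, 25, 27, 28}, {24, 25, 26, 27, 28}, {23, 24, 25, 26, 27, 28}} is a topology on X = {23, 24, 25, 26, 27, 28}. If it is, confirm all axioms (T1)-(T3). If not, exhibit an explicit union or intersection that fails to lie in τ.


τ is NOT a topology on X.

Axiom (T1): ∅ ∈ τ? Yes; X ∈ τ? Yes.
Axiom (T2/T3): check pairwise unions and intersections of members of τ.
Counterexample for (T3): {23, 24, 25, 27, 28} ∩ {24, 25, 26, 27, 28} = {24, 25, 27, 28} ∉ τ. Therefore τ is NOT a topology.


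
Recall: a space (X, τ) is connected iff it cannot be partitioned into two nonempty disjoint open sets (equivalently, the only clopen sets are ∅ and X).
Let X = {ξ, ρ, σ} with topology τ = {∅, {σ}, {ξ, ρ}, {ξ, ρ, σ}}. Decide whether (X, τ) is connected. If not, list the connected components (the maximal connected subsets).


(X, τ) is disconnected; components = [{σ}, {ξ, ρ}].

Find clopen sets (U ∈ τ with X ∖ U ∈ τ):
  U = ∅, X ∖ U = {ξ, ρ, σ} — both open, so U is clopen.
  U = {σ}, X ∖ U = {ξ, ρ} — both open, so U is clopen.
  U = {ξ, ρ}, X ∖ U = {σ} — both open, so U is clopen.
  U = {ξ, ρ, σ}, X ∖ U = ∅ — both open, so U is clopen.
Nontrivial clopen(s) exist: e.g. {σ}. So (X, τ) is disconnected.
Compute connected components by grouping points that agree on all clopens:
  component: {σ}
  component: {ξ, ρ}


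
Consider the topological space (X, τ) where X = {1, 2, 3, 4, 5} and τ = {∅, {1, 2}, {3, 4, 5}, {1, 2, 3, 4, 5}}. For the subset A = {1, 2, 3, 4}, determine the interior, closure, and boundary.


int(A) = {1, 2}, cl(A) = {1, 2, 3, 4, 5}, ∂A = {3, 4, 5}.

Closed sets in (X, τ) are complements of opens:
  closed(X, τ) = {∅, {1, 2}, {3, 4, 5}, {1, 2, 3, 4, 5}}.
int(A) = ⋃ {U ∈ τ : U ⊆ A}. Opens contained in A: ∅, {1, 2}.
Taking the union of these: int(A) = {1, 2}.
cl(A) = ⋂ {C closed : A ⊆ C}. Closed sets containing A: {1, 2, 3, 4, 5}.
Intersecting these: cl(A) = {1, 2, 3, 4, 5}.
∂A = cl(A) ∖ int(A) = {1, 2, 3, 4, 5} ∖ {1, 2} = {3, 4, 5}.


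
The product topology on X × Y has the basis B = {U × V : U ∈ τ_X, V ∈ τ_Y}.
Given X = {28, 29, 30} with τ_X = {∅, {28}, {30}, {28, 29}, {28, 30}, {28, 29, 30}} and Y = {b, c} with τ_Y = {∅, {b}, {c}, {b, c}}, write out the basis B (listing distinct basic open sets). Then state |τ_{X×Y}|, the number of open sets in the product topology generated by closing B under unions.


Basis B = {∅ × ∅, {28} × {b}, {28} × {c}, {30} × {b}, {30} × {c}, {28} × {b, c}, {28, 29} × {b}, {28, 30} × {b}, {28, 29} × {c}, {28, 30} × {c}, {30} × {b, c}, {28, 29, 30} × {b}, {28, 29, 30} × {c}, {28, 29} × {b, c}, {28, 30} × {b, c}, {28, 29, 30} × {b, c}}; |τ_{X×Y}| = 36.

Enumerate products U × V with U ∈ τ_X, V ∈ τ_Y (deduplicated):
  ∅ × ∅ = {} (∅)
  {28} × {b} = {(28,b)}
  {28} × {c} = {(28,c)}
  {30} × {b} = {(30,b)}
  {30} × {c} = {(30,c)}
  {28} × {b, c} = {(28,b), (28,c)}
  {28, 29} × {b} = {(28,b), (29,b)}
  {28, 30} × {b} = {(28,b), (30,b)}
  {28, 29} × {c} = {(28,c), (29,c)}
  {28, 30} × {c} = {(28,c), (30,c)}
  {30} × {b, c} = {(30,b), (30,c)}
  {28, 29, 30} × {b} = {(28,b), (29,b), (30,b)}
  {28, 29, 30} × {c} = {(28,c), (29,c), (30,c)}
  {28, 29} × {b, c} = {(28,b), (28,c), (29,b), (29,c)}
  {28, 30} × {b, c} = {(28,b), (28,c), (30,b), (30,c)}
  {28, 29, 30} × {b, c} = {(28,b), (28,c), (29,b), (29,c), (30,b), (30,c)}
These 16 distinct sets form the basis B.
Close under arbitrary unions to get τ_{X×Y}; counting gives |τ_{X×Y}| = 36.


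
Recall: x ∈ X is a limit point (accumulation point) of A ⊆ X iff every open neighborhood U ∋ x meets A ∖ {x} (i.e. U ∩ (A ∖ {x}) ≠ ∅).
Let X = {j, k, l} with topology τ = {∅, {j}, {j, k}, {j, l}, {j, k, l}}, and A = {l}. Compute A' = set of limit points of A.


A' = ∅

For each x ∈ X, list the open sets U ∈ τ with x ∈ U, then check whether U ∩ (A ∖ {x}) ≠ ∅ for every such U.
  x = j: open {j} ∋ x has {j} ∩ (A ∖ {j}) = ∅, so x is NOT a limit point.
  x = k: open {j, k} ∋ x has {j, k} ∩ (A ∖ {k}) = ∅, so x is NOT a limit point.
  x = l: open {j, l} ∋ x has {j, l} ∩ (A ∖ {l}) = ∅, so x is NOT a limit point.
Collecting: A' = ∅.


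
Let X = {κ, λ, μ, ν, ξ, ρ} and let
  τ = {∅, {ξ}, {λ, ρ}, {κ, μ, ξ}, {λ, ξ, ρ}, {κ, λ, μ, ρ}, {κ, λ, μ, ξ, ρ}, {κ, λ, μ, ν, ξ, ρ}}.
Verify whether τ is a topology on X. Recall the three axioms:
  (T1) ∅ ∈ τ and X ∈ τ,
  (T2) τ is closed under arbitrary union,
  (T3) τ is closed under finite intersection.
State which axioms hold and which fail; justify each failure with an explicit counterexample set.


τ is NOT a topology on X.

Axiom (T1): ∅ ∈ τ? Yes; X ∈ τ? Yes.
Axiom (T2/T3): check pairwise unions and intersections of members of τ.
Counterexample for (T3): {κ, μ, ξ} ∩ {κ, λ, μ, ρ} = {κ, μ} ∉ τ. Therefore τ is NOT a topology.


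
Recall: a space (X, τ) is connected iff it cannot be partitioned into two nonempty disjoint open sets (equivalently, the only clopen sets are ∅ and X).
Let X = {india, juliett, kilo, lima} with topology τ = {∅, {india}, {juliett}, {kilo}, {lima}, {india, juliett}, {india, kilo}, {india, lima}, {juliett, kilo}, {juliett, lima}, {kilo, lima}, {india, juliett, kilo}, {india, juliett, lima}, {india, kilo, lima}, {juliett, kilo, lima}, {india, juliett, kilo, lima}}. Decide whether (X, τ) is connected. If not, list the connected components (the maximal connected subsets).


(X, τ) is disconnected; components = [{india}, {juliett}, {kilo}, {lima}].

Find clopen sets (U ∈ τ with X ∖ U ∈ τ):
  U = ∅, X ∖ U = {india, juliett, kilo, lima} — both open, so U is clopen.
  U = {india}, X ∖ U = {juliett, kilo, lima} — both open, so U is clopen.
  U = {juliett}, X ∖ U = {india, kilo, lima} — both open, so U is clopen.
  U = {kilo}, X ∖ U = {india, juliett, lima} — both open, so U is clopen.
  U = {lima}, X ∖ U = {india, juliett, kilo} — both open, so U is clopen.
  U = {india, juliett}, X ∖ U = {kilo, lima} — both open, so U is clopen.
  U = {india, kilo}, X ∖ U = {juliett, lima} — both open, so U is clopen.
  U = {india, lima}, X ∖ U = {juliett, kilo} — both open, so U is clopen.
  U = {juliett, kilo}, X ∖ U = {india, lima} — both open, so U is clopen.
  U = {juliett, lima}, X ∖ U = {india, kilo} — both open, so U is clopen.
  U = {kilo, lima}, X ∖ U = {india, juliett} — both open, so U is clopen.
  U = {india, juliett, kilo}, X ∖ U = {lima} — both open, so U is clopen.
  U = {india, juliett, lima}, X ∖ U = {kilo} — both open, so U is clopen.
  U = {india, kilo, lima}, X ∖ U = {juliett} — both open, so U is clopen.
  U = {juliett, kilo, lima}, X ∖ U = {india} — both open, so U is clopen.
  U = {india, juliett, kilo, lima}, X ∖ U = ∅ — both open, so U is clopen.
Nontrivial clopen(s) exist: e.g. {juliett}. So (X, τ) is disconnected.
Compute connected components by grouping points that agree on all clopens:
  component: {india}
  component: {juliett}
  component: {kilo}
  component: {lima}


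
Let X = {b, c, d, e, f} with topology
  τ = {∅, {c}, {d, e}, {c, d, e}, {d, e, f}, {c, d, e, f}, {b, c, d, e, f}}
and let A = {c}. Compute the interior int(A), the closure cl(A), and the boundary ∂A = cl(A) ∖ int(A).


int(A) = {c}, cl(A) = {b, c}, ∂A = {b}.

Closed sets in (X, τ) are complements of opens:
  closed(X, τ) = {∅, {b}, {b, c}, {b, f}, {b, c, f}, {b, d, e, f}, {b, c, d, e, f}}.
int(A) = ⋃ {U ∈ τ : U ⊆ A}. Opens contained in A: ∅, {c}.
Taking the union of these: int(A) = {c}.
cl(A) = ⋂ {C closed : A ⊆ C}. Closed sets containing A: {b, c}, {b, c, f}, {b, c, d, e, f}.
Intersecting these: cl(A) = {b, c}.
∂A = cl(A) ∖ int(A) = {b, c} ∖ {c} = {b}.


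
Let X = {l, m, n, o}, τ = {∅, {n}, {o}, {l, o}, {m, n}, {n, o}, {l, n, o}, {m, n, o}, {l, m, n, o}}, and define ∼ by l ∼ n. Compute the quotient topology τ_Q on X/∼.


X/∼ = {[l=n], [m], [o]}; |τ_Q| = 4.

Equivalence classes: [l=n], [m], [o].
Quotient map π: X → X/∼ sends l ↦ [l=n], m ↦ [m], n ↦ [l=n], o ↦ [o].
For each subset V ⊆ X/∼, compute π^{-1}(V) ⊆ X and check whether π^{-1}(V) ∈ τ. V is open in τ_Q iff π^{-1}(V) ∈ τ.
  V = {}: π^{-1}(V) = ∅ ∈ τ ✓.
  V = {[l=n]}: π^{-1}(V) = {l, n} ∉ τ ✗.
  V = {[m]}: π^{-1}(V) = {m} ∉ τ ✗.
  V = {[l=n], [m]}: π^{-1}(V) = {l, m, n} ∉ τ ✗.
  V = {[o]}: π^{-1}(V) = {o} ∈ τ ✓.
  V = {[l=n], [o]}: π^{-1}(V) = {l, n, o} ∈ τ ✓.
  V = {[m], [o]}: π^{-1}(V) = {m, o} ∉ τ ✗.
  V = {[l=n], [m], [o]}: π^{-1}(V) = {l, m, n, o} ∈ τ ✓.
Open sets in the quotient: τ_Q = {{}, {[o]}, {[l=n], [o]}, {[l=n], [m], [o]}} (4 elements).


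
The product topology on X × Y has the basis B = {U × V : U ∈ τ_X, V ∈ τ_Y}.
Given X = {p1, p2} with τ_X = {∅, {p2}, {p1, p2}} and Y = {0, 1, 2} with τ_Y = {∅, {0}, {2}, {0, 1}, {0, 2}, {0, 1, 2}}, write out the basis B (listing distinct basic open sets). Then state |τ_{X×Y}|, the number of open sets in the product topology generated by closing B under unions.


Basis B = {∅ × ∅, {p2} × {0}, {p2} × {2}, {p1, p2} × {0}, {p1, p2} × {2}, {p2} × {0, 1}, {p2} × {0, 2}, {p2} × {0, 1, 2}, {p1, p2} × {0, 1}, {p1, p2} × {0, 2}, {p1, p2} × {0, 1, 2}}; |τ_{X×Y}| = 18.

Enumerate products U × V with U ∈ τ_X, V ∈ τ_Y (deduplicated):
  ∅ × ∅ = {} (∅)
  {p2} × {0} = {(p2,0)}
  {p2} × {2} = {(p2,2)}
  {p1, p2} × {0} = {(p1,0), (p2,0)}
  {p1, p2} × {2} = {(p1,2), (p2,2)}
  {p2} × {0, 1} = {(p2,0), (p2,1)}
  {p2} × {0, 2} = {(p2,0), (p2,2)}
  {p2} × {0, 1, 2} = {(p2,0), (p2,1), (p2,2)}
  {p1, p2} × {0, 1} = {(p1,0), (p1,1), (p2,0), (p2,1)}
  {p1, p2} × {0, 2} = {(p1,0), (p1,2), (p2,0), (p2,2)}
  {p1, p2} × {0, 1, 2} = {(p1,0), (p1,1), (p1,2), (p2,0), (p2,1), (p2,2)}
These 11 distinct sets form the basis B.
Close under arbitrary unions to get τ_{X×Y}; counting gives |τ_{X×Y}| = 18.


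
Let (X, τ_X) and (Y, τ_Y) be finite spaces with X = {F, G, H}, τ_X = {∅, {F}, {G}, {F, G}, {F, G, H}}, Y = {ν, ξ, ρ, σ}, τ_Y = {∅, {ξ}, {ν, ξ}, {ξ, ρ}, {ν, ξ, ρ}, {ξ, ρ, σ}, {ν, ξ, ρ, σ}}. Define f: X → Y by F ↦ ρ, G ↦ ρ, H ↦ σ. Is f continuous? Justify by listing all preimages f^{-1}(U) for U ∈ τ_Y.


f IS continuous.

Compute f^{-1}(U) for each U ∈ τ_Y:
  U = ∅: f^{-1}(U) = ∅ ∈ τ_X ✓.
  U = {ξ}: f^{-1}(U) = ∅ ∈ τ_X ✓.
  U = {ν, ξ}: f^{-1}(U) = ∅ ∈ τ_X ✓.
  U = {ξ, ρ}: f^{-1}(U) = {F, G} ∈ τ_X ✓.
  U = {ν, ξ, ρ}: f^{-1}(U) = {F, G} ∈ τ_X ✓.
  U = {ξ, ρ, σ}: f^{-1}(U) = {F, G, H} ∈ τ_X ✓.
  U = {ν, ξ, ρ, σ}: f^{-1}(U) = {F, G, H} ∈ τ_X ✓.
Every preimage lies in τ_X, so f IS continuous.


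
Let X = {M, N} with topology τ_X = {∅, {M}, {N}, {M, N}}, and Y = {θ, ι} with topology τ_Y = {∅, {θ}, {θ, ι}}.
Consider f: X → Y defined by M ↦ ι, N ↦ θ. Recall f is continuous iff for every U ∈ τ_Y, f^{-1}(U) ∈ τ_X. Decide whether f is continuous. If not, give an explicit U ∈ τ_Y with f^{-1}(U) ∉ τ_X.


f IS continuous.

Compute f^{-1}(U) for each U ∈ τ_Y:
  U = ∅: f^{-1}(U) = ∅ ∈ τ_X ✓.
  U = {θ}: f^{-1}(U) = {N} ∈ τ_X ✓.
  U = {θ, ι}: f^{-1}(U) = {M, N} ∈ τ_X ✓.
Every preimage lies in τ_X, so f IS continuous.
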